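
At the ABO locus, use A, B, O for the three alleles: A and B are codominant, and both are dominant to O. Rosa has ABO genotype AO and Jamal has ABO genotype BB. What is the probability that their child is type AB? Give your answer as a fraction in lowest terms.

1/2

ABO cross AO × BB → offspring phenotypes: 1/2 B, 1/2 AB.
So P(type AB) = 1/2.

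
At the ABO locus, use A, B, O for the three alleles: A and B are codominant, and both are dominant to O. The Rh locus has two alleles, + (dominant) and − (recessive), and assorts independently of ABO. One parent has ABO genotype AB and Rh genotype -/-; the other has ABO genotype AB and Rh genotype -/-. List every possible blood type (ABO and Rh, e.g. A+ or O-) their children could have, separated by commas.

Gametes from AB × AB give offspring ABO genotypes AA, AB, BB, i.e. phenotypes A, B, AB.
Rh cross -/- × -/- → phenotypes Rh-.
Combining independently: A-, B-, AB-.

A-, B-, AB-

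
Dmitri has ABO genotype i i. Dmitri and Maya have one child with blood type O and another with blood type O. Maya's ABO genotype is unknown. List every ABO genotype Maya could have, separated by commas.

For each candidate genotype of Maya, check whether crossing it with i i can produce every observed child phenotype.
  I^A I^A → possible child types {A} ✗
  I^A I^B → possible child types {A, B} ✗
  I^A i → possible child types {O, A} ✓
  I^B I^B → possible child types {B} ✗
  I^B i → possible child types {O, B} ✓
  i i → possible child types {O} ✓

I^A i, I^B i, i i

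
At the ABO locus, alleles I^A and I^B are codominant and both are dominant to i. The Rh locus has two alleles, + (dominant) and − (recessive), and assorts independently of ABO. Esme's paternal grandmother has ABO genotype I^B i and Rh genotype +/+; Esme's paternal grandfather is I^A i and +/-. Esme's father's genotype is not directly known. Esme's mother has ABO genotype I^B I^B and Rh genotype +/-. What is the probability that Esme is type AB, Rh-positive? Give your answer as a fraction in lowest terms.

7/32

Esme's father's ABO genotype from I^B i × I^A i: 1/4 I^A I^B, 1/4 I^A i, 1/4 I^B i, 1/4 i i.
Crossing each possibility with the mother I^B I^B and summing P(type AB): 1/4·1/2 + 1/4·1/2 + 1/4·0 + 1/4·0 = 1/4.
Similarly for Rh via the father's Rh distribution: P(Rh+) = 7/8.
Independent loci: 1/4 × 7/8 = 7/32.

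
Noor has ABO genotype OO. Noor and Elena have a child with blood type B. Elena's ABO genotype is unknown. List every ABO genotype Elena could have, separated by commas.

For each candidate genotype of Elena, check whether crossing it with OO can produce every observed child phenotype.
  AA → possible child types {A} ✗
  AB → possible child types {A, B} ✓
  AO → possible child types {O, A} ✗
  BB → possible child types {B} ✓
  BO → possible child types {O, B} ✓
  OO → possible child types {O} ✗

AB, BB, BO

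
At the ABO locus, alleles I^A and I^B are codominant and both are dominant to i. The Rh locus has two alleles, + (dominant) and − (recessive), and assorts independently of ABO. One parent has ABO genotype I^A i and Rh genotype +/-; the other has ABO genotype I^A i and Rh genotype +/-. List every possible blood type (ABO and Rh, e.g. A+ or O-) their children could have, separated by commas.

Gametes from I^A i × I^A i give offspring ABO genotypes I^A I^A, I^A i, i i, i.e. phenotypes O, A.
Rh cross +/- × +/- → phenotypes Rh+, Rh-.
Combining independently: O+, O-, A+, A-.

O+, O-, A+, A-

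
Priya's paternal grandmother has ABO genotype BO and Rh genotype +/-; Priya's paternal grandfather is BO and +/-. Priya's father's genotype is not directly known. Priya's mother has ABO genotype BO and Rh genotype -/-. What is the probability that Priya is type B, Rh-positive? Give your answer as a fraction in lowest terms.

3/8

Priya's father's ABO genotype from BO × BO: 1/4 BB, 1/2 BO, 1/4 OO.
Crossing each possibility with the mother BO and summing P(type B): 1/4·1 + 1/2·3/4 + 1/4·1/2 = 3/4.
Similarly for Rh via the father's Rh distribution: P(Rh+) = 1/2.
Independent loci: 3/4 × 1/2 = 3/8.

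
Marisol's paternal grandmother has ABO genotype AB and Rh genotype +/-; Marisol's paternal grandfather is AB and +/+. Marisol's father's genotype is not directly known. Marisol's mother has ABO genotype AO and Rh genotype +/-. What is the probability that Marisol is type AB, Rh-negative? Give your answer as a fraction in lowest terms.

Marisol's father's ABO genotype from AB × AB: 1/4 AA, 1/2 AB, 1/4 BB.
Crossing each possibility with the mother AO and summing P(type AB): 1/4·0 + 1/2·1/4 + 1/4·1/2 = 1/4.
Similarly for Rh via the father's Rh distribution: P(Rh-) = 1/8.
Independent loci: 1/4 × 1/8 = 1/32.

1/32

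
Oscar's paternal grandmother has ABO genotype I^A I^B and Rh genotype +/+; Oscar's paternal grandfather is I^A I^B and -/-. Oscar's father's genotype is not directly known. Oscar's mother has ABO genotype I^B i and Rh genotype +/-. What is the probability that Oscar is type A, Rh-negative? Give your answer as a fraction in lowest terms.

Oscar's father's ABO genotype from I^A I^B × I^A I^B: 1/4 I^A I^A, 1/2 I^A I^B, 1/4 I^B I^B.
Crossing each possibility with the mother I^B i and summing P(type A): 1/4·1/2 + 1/2·1/4 + 1/4·0 = 1/4.
Similarly for Rh via the father's Rh distribution: P(Rh-) = 1/4.
Independent loci: 1/4 × 1/4 = 1/16.

1/16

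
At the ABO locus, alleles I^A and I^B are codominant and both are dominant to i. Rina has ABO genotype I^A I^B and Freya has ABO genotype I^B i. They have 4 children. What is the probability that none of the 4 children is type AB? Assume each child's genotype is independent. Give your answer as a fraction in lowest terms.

81/256

ABO cross I^A I^B × I^B i → 1/4 A, 1/2 B, 1/4 AB.
So P(type AB) = 1/4 per child.
P(not type AB) = 3/4 for one child; (3/4)^4 = 81/256.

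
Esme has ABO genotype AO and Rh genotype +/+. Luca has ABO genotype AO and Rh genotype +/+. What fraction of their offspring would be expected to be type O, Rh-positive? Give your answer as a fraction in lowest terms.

ABO cross AO × AO → offspring phenotypes: 1/4 O, 3/4 A.
Rh cross +/+ × +/+ → 1 Rh+.
Independent loci: P(type O, Rh-positive) = 1/4 × 1 = 1/4.

1/4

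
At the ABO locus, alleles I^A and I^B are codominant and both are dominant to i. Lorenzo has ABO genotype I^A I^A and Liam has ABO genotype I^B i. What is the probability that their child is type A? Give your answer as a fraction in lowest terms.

1/2

ABO cross I^A I^A × I^B i → offspring phenotypes: 1/2 A, 1/2 AB.
So P(type A) = 1/2.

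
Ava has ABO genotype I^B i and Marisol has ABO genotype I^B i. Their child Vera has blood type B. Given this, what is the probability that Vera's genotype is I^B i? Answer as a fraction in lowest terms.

2/3

Cross I^B i × I^B i → 1/4 I^B I^B, 1/2 I^B i, 1/4 i i.
Type-B genotypes among offspring: I^B I^B (1/4), I^B i (1/2); total 3/4.
P(I^B i | type B) = (1/2) / (3/4) = 2/3.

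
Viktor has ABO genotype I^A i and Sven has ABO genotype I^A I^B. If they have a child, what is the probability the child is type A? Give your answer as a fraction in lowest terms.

1/2

ABO cross I^A i × I^A I^B → offspring phenotypes: 1/2 A, 1/4 B, 1/4 AB.
So P(type A) = 1/2.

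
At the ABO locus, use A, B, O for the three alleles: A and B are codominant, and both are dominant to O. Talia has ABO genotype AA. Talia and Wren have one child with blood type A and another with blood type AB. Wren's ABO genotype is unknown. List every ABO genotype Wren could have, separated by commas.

For each candidate genotype of Wren, check whether crossing it with AA can produce every observed child phenotype.
  AA → possible child types {A} ✗
  AB → possible child types {A, AB} ✓
  AO → possible child types {A} ✗
  BB → possible child types {AB} ✗
  BO → possible child types {A, AB} ✓
  OO → possible child types {A} ✗

AB, BO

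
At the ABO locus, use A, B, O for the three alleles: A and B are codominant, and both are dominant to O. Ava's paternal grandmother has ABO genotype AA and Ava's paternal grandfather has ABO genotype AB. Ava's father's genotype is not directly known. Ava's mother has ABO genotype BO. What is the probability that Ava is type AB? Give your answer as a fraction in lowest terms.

3/8

Ava's father's ABO genotype from AA × AB: 1/2 AA, 1/2 AB.
Crossing each possibility with the mother BO and summing P(type AB): 1/2·1/2 + 1/2·1/4 = 3/8.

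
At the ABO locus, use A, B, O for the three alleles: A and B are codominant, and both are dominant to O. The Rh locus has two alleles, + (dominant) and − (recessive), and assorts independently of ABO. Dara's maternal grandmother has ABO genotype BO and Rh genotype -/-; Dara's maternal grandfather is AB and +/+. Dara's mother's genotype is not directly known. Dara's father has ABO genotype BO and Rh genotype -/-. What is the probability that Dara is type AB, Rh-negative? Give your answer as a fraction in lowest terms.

1/16

Dara's mother's ABO genotype from BO × AB: 1/4 AB, 1/4 AO, 1/4 BB, 1/4 BO.
Crossing each possibility with the father BO and summing P(type AB): 1/4·1/4 + 1/4·1/4 + 1/4·0 + 1/4·0 = 1/8.
Similarly for Rh via the mother's Rh distribution: P(Rh-) = 1/2.
Independent loci: 1/8 × 1/2 = 1/16.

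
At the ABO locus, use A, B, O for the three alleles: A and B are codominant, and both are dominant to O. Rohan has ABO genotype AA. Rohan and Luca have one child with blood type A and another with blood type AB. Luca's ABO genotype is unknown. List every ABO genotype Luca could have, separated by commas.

For each candidate genotype of Luca, check whether crossing it with AA can produce every observed child phenotype.
  AA → possible child types {A} ✗
  AB → possible child types {A, AB} ✓
  AO → possible child types {A} ✗
  BB → possible child types {AB} ✗
  BO → possible child types {A, AB} ✓
  OO → possible child types {A} ✗

AB, BO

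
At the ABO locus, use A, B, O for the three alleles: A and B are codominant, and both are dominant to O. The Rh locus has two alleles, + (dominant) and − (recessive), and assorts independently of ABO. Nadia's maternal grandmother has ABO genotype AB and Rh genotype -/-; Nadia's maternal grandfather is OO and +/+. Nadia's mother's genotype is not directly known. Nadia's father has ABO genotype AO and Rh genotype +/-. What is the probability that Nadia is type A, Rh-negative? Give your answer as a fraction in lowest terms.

Nadia's mother's ABO genotype from AB × OO: 1/2 AO, 1/2 BO.
Crossing each possibility with the father AO and summing P(type A): 1/2·3/4 + 1/2·1/4 = 1/2.
Similarly for Rh via the mother's Rh distribution: P(Rh-) = 1/4.
Independent loci: 1/2 × 1/4 = 1/8.

1/8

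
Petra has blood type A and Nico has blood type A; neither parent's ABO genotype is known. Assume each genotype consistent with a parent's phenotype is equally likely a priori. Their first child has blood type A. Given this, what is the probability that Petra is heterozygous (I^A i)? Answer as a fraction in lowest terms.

Possible genotypes: Petra ∈ {I^A I^A, I^A i}; Nico ∈ {I^A I^A, I^A i}.
Weight each parental genotype pair by prior × P(type-A child):
  I^A I^A × I^A I^A: posterior weight 4/15.
  I^A I^A × I^A i: posterior weight 4/15.
  I^A i × I^A I^A: posterior weight 4/15.
  I^A i × I^A i: posterior weight 1/5.
Sum the posterior weight over pairs where Petra is I^A i: 7/15.

7/15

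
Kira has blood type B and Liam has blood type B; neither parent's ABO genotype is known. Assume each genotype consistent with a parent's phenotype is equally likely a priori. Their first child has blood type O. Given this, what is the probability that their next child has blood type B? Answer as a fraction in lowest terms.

Possible genotypes: Kira ∈ {BB, BO}; Liam ∈ {BB, BO}.
Weight each parental genotype pair by prior × P(type-O child):
  BO × BO: posterior weight 1; P(next child type B) = 3/4.
Weighted sum = 3/4.

3/4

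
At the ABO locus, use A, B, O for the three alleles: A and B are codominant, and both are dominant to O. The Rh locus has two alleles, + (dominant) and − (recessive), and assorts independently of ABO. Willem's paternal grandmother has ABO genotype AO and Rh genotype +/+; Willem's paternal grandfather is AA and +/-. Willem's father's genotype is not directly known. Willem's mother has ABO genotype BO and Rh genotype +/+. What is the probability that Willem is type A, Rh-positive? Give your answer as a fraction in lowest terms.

3/8

Willem's father's ABO genotype from AO × AA: 1/2 AA, 1/2 AO.
Crossing each possibility with the mother BO and summing P(type A): 1/2·1/2 + 1/2·1/4 = 3/8.
Similarly for Rh via the father's Rh distribution: P(Rh+) = 1.
Independent loci: 3/8 × 1 = 3/8.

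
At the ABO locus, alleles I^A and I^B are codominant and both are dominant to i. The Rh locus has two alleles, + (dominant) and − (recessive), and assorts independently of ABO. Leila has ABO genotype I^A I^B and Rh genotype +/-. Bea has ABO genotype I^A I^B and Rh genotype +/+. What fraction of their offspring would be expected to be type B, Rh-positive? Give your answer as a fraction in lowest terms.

ABO cross I^A I^B × I^A I^B → offspring phenotypes: 1/4 A, 1/4 B, 1/2 AB.
Rh cross +/- × +/+ → 1 Rh+.
Independent loci: P(type B, Rh-positive) = 1/4 × 1 = 1/4.

1/4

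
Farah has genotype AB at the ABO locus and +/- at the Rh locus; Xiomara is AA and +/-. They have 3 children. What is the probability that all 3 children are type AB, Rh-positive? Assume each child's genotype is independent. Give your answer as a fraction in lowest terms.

ABO cross AB × AA → 1/2 A, 1/2 AB.
Rh cross +/- × +/- → 3/4 Rh+, 1/4 Rh-; so P(type AB, Rh-positive) = 1/2 × 3/4 = 3/8 per child.
All 3 independent: (3/8)^3 = 27/512.

27/512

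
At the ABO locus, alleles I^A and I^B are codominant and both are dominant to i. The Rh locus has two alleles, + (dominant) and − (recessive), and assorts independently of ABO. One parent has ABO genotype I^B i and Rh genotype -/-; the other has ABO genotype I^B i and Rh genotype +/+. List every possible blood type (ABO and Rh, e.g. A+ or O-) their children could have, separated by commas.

Gametes from I^B i × I^B i give offspring ABO genotypes I^B I^B, I^B i, i i, i.e. phenotypes O, B.
Rh cross -/- × +/+ → phenotypes Rh+.
Combining independently: O+, B+.

O+, B+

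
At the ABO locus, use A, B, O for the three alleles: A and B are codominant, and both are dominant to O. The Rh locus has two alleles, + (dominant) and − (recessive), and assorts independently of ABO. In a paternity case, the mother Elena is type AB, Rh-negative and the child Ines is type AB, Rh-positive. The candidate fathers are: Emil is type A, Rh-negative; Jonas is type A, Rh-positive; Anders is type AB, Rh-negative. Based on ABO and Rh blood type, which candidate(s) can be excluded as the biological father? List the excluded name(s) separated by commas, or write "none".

Emil, Anders

A candidate is excluded only if no genotype consistent with his phenotype could produce a type AB, Rh-positive child with a type AB, Rh-negative mother.
Emil (type A, Rh-): no genotype consistent with that phenotype can produce a type-AB Rh+ child with a type-AB mother.
Anders (type AB, Rh-): no genotype consistent with that phenotype can produce a type-AB Rh+ child with a type-AB mother.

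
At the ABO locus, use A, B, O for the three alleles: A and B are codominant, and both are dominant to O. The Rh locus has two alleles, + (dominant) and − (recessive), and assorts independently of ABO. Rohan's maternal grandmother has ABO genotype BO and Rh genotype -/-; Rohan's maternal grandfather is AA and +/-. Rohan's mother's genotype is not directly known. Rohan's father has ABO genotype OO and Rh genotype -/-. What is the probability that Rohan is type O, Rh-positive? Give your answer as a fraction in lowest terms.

1/16

Rohan's mother's ABO genotype from BO × AA: 1/2 AB, 1/2 AO.
Crossing each possibility with the father OO and summing P(type O): 1/2·0 + 1/2·1/2 = 1/4.
Similarly for Rh via the mother's Rh distribution: P(Rh+) = 1/4.
Independent loci: 1/4 × 1/4 = 1/16.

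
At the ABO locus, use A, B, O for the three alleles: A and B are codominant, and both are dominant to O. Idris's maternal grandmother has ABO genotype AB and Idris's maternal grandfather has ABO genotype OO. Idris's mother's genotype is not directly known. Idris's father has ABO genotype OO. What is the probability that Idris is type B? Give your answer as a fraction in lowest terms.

1/4

Idris's mother's ABO genotype from AB × OO: 1/2 AO, 1/2 BO.
Crossing each possibility with the father OO and summing P(type B): 1/2·0 + 1/2·1/2 = 1/4.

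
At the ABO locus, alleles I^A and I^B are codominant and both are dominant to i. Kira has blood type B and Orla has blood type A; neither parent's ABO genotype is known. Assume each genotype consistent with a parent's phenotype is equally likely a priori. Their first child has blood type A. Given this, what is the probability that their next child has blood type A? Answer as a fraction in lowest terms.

5/12

Possible genotypes: Kira ∈ {I^B I^B, I^B i}; Orla ∈ {I^A I^A, I^A i}.
Weight each parental genotype pair by prior × P(type-A child):
  I^B i × I^A I^A: posterior weight 2/3; P(next child type A) = 1/2.
  I^B i × I^A i: posterior weight 1/3; P(next child type A) = 1/4.
Weighted sum = 5/12.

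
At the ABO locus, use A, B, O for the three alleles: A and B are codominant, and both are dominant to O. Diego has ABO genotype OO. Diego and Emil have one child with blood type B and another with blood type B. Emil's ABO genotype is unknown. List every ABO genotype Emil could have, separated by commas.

For each candidate genotype of Emil, check whether crossing it with OO can produce every observed child phenotype.
  AA → possible child types {A} ✗
  AB → possible child types {A, B} ✓
  AO → possible child types {O, A} ✗
  BB → possible child types {B} ✓
  BO → possible child types {O, B} ✓
  OO → possible child types {O} ✗

AB, BB, BO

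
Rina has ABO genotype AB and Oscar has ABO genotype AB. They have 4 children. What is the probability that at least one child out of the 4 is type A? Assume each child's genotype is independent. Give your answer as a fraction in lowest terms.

175/256

ABO cross AB × AB → 1/4 A, 1/4 B, 1/2 AB.
So P(type A) = 1/4 per child.
P(none) = (3/4)^4 = 81/256; P(at least one) = 1 − 81/256 = 175/256.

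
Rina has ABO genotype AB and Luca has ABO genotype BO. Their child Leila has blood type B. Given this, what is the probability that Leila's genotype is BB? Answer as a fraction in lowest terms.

Cross AB × BO → 1/4 AB, 1/4 AO, 1/4 BB, 1/4 BO.
Type-B genotypes among offspring: BB (1/4), BO (1/4); total 1/2.
P(BB | type B) = (1/4) / (1/2) = 1/2.

1/2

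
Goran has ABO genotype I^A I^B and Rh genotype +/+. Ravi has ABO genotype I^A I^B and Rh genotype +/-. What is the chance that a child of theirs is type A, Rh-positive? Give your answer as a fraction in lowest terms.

1/4

ABO cross I^A I^B × I^A I^B → offspring phenotypes: 1/4 A, 1/4 B, 1/2 AB.
Rh cross +/+ × +/- → 1 Rh+.
Independent loci: P(type A, Rh-positive) = 1/4 × 1 = 1/4.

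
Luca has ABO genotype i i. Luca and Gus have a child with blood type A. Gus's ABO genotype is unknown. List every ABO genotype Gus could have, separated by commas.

I^A I^A, I^A I^B, I^A i

For each candidate genotype of Gus, check whether crossing it with i i can produce every observed child phenotype.
  I^A I^A → possible child types {A} ✓
  I^A I^B → possible child types {A, B} ✓
  I^A i → possible child types {O, A} ✓
  I^B I^B → possible child types {B} ✗
  I^B i → possible child types {O, B} ✗
  i i → possible child types {O} ✗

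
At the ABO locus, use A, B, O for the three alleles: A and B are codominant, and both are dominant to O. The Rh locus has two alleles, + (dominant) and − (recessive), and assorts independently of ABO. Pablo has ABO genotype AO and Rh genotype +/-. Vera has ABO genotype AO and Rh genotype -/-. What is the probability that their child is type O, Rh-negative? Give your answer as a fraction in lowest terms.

ABO cross AO × AO → offspring phenotypes: 1/4 O, 3/4 A.
Rh cross +/- × -/- → 1/2 Rh+, 1/2 Rh-.
Independent loci: P(type O, Rh-negative) = 1/4 × 1/2 = 1/8.

1/8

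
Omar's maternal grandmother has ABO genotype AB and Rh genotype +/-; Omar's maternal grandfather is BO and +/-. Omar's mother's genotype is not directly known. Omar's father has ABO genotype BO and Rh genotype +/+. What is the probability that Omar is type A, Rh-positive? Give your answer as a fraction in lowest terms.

1/8

Omar's mother's ABO genotype from AB × BO: 1/4 AB, 1/4 AO, 1/4 BB, 1/4 BO.
Crossing each possibility with the father BO and summing P(type A): 1/4·1/4 + 1/4·1/4 + 1/4·0 + 1/4·0 = 1/8.
Similarly for Rh via the mother's Rh distribution: P(Rh+) = 1.
Independent loci: 1/8 × 1 = 1/8.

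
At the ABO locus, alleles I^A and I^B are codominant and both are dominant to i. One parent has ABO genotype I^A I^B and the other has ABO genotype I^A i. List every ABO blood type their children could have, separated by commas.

Gametes from I^A I^B × I^A i give offspring ABO genotypes I^A I^A, I^A I^B, I^A i, I^B i, i.e. phenotypes A, B, AB.

A, B, AB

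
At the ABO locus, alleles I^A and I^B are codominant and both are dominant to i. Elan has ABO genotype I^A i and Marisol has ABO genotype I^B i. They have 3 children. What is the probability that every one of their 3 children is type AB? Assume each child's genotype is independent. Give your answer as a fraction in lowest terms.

ABO cross I^A i × I^B i → 1/4 O, 1/4 A, 1/4 B, 1/4 AB.
So P(type AB) = 1/4 per child.
All 3 independent: (1/4)^3 = 1/64.

1/64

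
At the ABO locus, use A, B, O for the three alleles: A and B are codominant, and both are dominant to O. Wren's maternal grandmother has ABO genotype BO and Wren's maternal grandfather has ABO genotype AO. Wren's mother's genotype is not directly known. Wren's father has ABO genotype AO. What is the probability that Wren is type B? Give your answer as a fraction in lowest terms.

Wren's mother's ABO genotype from BO × AO: 1/4 AB, 1/4 AO, 1/4 BO, 1/4 OO.
Crossing each possibility with the father AO and summing P(type B): 1/4·1/4 + 1/4·0 + 1/4·1/4 + 1/4·0 = 1/8.

1/8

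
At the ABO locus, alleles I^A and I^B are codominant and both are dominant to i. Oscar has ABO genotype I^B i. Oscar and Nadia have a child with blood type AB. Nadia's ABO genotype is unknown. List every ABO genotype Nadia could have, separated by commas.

For each candidate genotype of Nadia, check whether crossing it with I^B i can produce every observed child phenotype.
  I^A I^A → possible child types {A, AB} ✓
  I^A I^B → possible child types {A, B, AB} ✓
  I^A i → possible child types {O, A, B, AB} ✓
  I^B I^B → possible child types {B} ✗
  I^B i → possible child types {O, B} ✗
  i i → possible child types {O, B} ✗

I^A I^A, I^A I^B, I^A i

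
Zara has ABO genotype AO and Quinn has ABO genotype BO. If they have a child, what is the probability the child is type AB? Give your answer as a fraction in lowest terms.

1/4

ABO cross AO × BO → offspring phenotypes: 1/4 O, 1/4 A, 1/4 B, 1/4 AB.
So P(type AB) = 1/4.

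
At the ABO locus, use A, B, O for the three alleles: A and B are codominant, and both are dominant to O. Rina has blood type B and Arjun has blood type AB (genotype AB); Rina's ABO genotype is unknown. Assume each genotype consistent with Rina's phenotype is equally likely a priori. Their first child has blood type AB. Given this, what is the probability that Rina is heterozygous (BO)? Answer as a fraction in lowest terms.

Possible genotypes: Rina ∈ {BB, BO}; Arjun ∈ {AB}.
Weight each parental genotype pair by prior × P(type-AB child):
  BB × AB: posterior weight 2/3.
  BO × AB: posterior weight 1/3.
Sum the posterior weight over pairs where Rina is BO: 1/3.

1/3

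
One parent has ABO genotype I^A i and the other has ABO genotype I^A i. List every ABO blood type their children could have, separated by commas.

O, A

Gametes from I^A i × I^A i give offspring ABO genotypes I^A I^A, I^A i, i i, i.e. phenotypes O, A.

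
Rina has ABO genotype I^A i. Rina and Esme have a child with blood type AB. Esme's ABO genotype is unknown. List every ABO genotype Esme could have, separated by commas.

For each candidate genotype of Esme, check whether crossing it with I^A i can produce every observed child phenotype.
  I^A I^A → possible child types {A} ✗
  I^A I^B → possible child types {A, B, AB} ✓
  I^A i → possible child types {O, A} ✗
  I^B I^B → possible child types {B, AB} ✓
  I^B i → possible child types {O, A, B, AB} ✓
  i i → possible child types {O, A} ✗

I^A I^B, I^B I^B, I^B i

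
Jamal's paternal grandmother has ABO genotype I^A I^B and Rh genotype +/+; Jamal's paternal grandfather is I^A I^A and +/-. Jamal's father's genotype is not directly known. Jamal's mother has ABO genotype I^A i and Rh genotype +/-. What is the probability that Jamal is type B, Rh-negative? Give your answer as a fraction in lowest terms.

1/64

Jamal's father's ABO genotype from I^A I^B × I^A I^A: 1/2 I^A I^A, 1/2 I^A I^B.
Crossing each possibility with the mother I^A i and summing P(type B): 1/2·0 + 1/2·1/4 = 1/8.
Similarly for Rh via the father's Rh distribution: P(Rh-) = 1/8.
Independent loci: 1/8 × 1/8 = 1/64.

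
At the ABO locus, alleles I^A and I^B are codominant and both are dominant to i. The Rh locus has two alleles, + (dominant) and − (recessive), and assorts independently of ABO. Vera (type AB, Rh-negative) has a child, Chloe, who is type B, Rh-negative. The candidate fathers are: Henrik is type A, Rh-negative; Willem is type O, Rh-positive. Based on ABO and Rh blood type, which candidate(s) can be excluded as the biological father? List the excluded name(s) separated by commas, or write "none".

A candidate is excluded only if no genotype consistent with his phenotype could produce a type B, Rh-negative child with a type AB, Rh-negative mother.
Every candidate has at least one consistent genotype combination, so none can be excluded.

none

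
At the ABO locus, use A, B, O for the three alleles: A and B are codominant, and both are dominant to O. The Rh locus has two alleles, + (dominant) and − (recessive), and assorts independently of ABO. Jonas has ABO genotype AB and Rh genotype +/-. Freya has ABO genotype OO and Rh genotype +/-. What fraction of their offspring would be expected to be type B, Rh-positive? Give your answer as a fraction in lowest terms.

3/8

ABO cross AB × OO → offspring phenotypes: 1/2 A, 1/2 B.
Rh cross +/- × +/- → 3/4 Rh+, 1/4 Rh-.
Independent loci: P(type B, Rh-positive) = 1/2 × 3/4 = 3/8.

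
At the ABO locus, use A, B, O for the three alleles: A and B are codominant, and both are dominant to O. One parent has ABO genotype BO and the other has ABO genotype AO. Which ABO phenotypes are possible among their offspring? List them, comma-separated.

Gametes from BO × AO give offspring ABO genotypes AB, AO, BO, OO, i.e. phenotypes O, A, B, AB.

O, A, B, AB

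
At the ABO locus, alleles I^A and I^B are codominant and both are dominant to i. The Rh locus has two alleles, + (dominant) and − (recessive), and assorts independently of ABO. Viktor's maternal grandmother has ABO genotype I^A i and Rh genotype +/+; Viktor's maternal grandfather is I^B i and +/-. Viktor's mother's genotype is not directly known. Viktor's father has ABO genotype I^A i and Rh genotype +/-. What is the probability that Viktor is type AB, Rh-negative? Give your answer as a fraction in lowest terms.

Viktor's mother's ABO genotype from I^A i × I^B i: 1/4 I^A I^B, 1/4 I^A i, 1/4 I^B i, 1/4 i i.
Crossing each possibility with the father I^A i and summing P(type AB): 1/4·1/4 + 1/4·0 + 1/4·1/4 + 1/4·0 = 1/8.
Similarly for Rh via the mother's Rh distribution: P(Rh-) = 1/8.
Independent loci: 1/8 × 1/8 = 1/64.

1/64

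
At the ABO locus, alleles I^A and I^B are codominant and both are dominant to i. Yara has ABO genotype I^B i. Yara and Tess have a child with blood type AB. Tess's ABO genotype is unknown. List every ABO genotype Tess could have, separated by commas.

I^A I^A, I^A I^B, I^A i

For each candidate genotype of Tess, check whether crossing it with I^B i can produce every observed child phenotype.
  I^A I^A → possible child types {A, AB} ✓
  I^A I^B → possible child types {A, B, AB} ✓
  I^A i → possible child types {O, A, B, AB} ✓
  I^B I^B → possible child types {B} ✗
  I^B i → possible child types {O, B} ✗
  i i → possible child types {O, B} ✗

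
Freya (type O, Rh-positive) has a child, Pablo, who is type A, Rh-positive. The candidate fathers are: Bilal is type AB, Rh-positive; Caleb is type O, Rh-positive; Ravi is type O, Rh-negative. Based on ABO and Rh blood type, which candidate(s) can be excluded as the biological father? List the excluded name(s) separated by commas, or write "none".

Caleb, Ravi

A candidate is excluded only if no genotype consistent with his phenotype could produce a type A, Rh-positive child with a type O, Rh-positive mother.
Caleb (type O, Rh+): no genotype consistent with that phenotype can produce a type-A Rh+ child with a type-O mother.
Ravi (type O, Rh-): no genotype consistent with that phenotype can produce a type-A Rh+ child with a type-O mother.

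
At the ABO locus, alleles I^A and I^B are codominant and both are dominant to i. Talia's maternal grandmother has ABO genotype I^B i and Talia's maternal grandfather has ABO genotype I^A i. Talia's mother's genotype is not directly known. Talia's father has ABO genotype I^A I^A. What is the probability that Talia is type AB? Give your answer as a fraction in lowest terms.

1/4

Talia's mother's ABO genotype from I^B i × I^A i: 1/4 I^A I^B, 1/4 I^A i, 1/4 I^B i, 1/4 i i.
Crossing each possibility with the father I^A I^A and summing P(type AB): 1/4·1/2 + 1/4·0 + 1/4·1/2 + 1/4·0 = 1/4.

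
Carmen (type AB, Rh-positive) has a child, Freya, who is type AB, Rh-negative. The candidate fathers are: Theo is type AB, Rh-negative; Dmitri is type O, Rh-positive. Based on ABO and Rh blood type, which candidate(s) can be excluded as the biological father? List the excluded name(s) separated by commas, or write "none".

Dmitri

A candidate is excluded only if no genotype consistent with his phenotype could produce a type AB, Rh-negative child with a type AB, Rh-positive mother.
Dmitri (type O, Rh+): no genotype consistent with that phenotype can produce a type-AB Rh- child with a type-AB mother.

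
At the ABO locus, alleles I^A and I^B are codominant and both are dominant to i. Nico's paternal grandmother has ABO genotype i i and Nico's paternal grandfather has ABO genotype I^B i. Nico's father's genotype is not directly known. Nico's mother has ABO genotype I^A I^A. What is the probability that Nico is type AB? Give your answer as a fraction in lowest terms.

1/4

Nico's father's ABO genotype from i i × I^B i: 1/2 I^B i, 1/2 i i.
Crossing each possibility with the mother I^A I^A and summing P(type AB): 1/2·1/2 + 1/2·0 = 1/4.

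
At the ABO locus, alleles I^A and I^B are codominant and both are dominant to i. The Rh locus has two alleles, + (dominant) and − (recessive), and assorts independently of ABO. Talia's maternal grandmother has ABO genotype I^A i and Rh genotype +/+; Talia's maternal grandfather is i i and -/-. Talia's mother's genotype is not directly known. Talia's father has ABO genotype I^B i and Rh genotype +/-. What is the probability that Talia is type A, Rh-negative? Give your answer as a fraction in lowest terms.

1/32

Talia's mother's ABO genotype from I^A i × i i: 1/2 I^A i, 1/2 i i.
Crossing each possibility with the father I^B i and summing P(type A): 1/2·1/4 + 1/2·0 = 1/8.
Similarly for Rh via the mother's Rh distribution: P(Rh-) = 1/4.
Independent loci: 1/8 × 1/4 = 1/32.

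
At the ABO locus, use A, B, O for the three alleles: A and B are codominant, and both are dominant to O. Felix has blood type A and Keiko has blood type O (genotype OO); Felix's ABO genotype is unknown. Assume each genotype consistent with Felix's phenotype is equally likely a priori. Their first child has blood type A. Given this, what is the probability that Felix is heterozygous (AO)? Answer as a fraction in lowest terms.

1/3

Possible genotypes: Felix ∈ {AA, AO}; Keiko ∈ {OO}.
Weight each parental genotype pair by prior × P(type-A child):
  AA × OO: posterior weight 2/3.
  AO × OO: posterior weight 1/3.
Sum the posterior weight over pairs where Felix is AO: 1/3.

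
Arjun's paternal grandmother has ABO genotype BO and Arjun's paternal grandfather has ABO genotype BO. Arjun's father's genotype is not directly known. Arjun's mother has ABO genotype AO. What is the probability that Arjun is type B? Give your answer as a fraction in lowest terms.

1/4

Arjun's father's ABO genotype from BO × BO: 1/4 BB, 1/2 BO, 1/4 OO.
Crossing each possibility with the mother AO and summing P(type B): 1/4·1/2 + 1/2·1/4 + 1/4·0 = 1/4.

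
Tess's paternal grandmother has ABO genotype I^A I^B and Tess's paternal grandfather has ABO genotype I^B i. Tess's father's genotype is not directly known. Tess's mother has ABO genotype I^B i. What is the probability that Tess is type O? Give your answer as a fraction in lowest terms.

Tess's father's ABO genotype from I^A I^B × I^B i: 1/4 I^A I^B, 1/4 I^A i, 1/4 I^B I^B, 1/4 I^B i.
Crossing each possibility with the mother I^B i and summing P(type O): 1/4·0 + 1/4·1/4 + 1/4·0 + 1/4·1/4 = 1/8.

1/8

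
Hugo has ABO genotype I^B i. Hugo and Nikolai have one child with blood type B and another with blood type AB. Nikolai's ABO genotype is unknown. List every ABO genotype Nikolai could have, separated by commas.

I^A I^B, I^A i

For each candidate genotype of Nikolai, check whether crossing it with I^B i can produce every observed child phenotype.
  I^A I^A → possible child types {A, AB} ✗
  I^A I^B → possible child types {A, B, AB} ✓
  I^A i → possible child types {O, A, B, AB} ✓
  I^B I^B → possible child types {B} ✗
  I^B i → possible child types {O, B} ✗
  i i → possible child types {O, B} ✗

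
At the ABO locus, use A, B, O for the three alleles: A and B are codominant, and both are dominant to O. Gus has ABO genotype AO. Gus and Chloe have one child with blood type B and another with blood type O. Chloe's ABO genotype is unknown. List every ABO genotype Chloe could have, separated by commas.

For each candidate genotype of Chloe, check whether crossing it with AO can produce every observed child phenotype.
  AA → possible child types {A} ✗
  AB → possible child types {A, B, AB} ✗
  AO → possible child types {O, A} ✗
  BB → possible child types {B, AB} ✗
  BO → possible child types {O, A, B, AB} ✓
  OO → possible child types {O, A} ✗

BO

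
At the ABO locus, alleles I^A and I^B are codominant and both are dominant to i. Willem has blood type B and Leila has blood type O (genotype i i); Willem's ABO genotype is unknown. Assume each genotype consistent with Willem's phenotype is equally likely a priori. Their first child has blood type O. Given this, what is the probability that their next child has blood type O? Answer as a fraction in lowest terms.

1/2

Possible genotypes: Willem ∈ {I^B I^B, I^B i}; Leila ∈ {i i}.
Weight each parental genotype pair by prior × P(type-O child):
  I^B i × i i: posterior weight 1; P(next child type O) = 1/2.
Weighted sum = 1/2.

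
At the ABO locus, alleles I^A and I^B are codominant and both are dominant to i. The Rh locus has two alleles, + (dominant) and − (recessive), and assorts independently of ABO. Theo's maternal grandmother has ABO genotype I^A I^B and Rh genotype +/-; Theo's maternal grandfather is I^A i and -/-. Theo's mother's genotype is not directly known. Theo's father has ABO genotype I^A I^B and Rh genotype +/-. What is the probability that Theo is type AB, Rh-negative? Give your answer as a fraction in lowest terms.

Theo's mother's ABO genotype from I^A I^B × I^A i: 1/4 I^A I^A, 1/4 I^A I^B, 1/4 I^A i, 1/4 I^B i.
Crossing each possibility with the father I^A I^B and summing P(type AB): 1/4·1/2 + 1/4·1/2 + 1/4·1/4 + 1/4·1/4 = 3/8.
Similarly for Rh via the mother's Rh distribution: P(Rh-) = 3/8.
Independent loci: 3/8 × 3/8 = 9/64.

9/64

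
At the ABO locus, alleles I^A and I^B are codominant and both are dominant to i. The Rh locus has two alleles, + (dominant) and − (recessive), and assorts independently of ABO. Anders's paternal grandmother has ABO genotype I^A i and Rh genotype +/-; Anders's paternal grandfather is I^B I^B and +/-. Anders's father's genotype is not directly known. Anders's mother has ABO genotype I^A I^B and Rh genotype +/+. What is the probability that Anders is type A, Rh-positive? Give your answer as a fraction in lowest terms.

1/4

Anders's father's ABO genotype from I^A i × I^B I^B: 1/2 I^A I^B, 1/2 I^B i.
Crossing each possibility with the mother I^A I^B and summing P(type A): 1/2·1/4 + 1/2·1/4 = 1/4.
Similarly for Rh via the father's Rh distribution: P(Rh+) = 1.
Independent loci: 1/4 × 1 = 1/4.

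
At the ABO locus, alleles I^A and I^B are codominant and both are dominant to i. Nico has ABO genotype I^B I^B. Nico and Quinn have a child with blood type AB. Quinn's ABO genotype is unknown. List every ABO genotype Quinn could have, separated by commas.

I^A I^A, I^A I^B, I^A i

For each candidate genotype of Quinn, check whether crossing it with I^B I^B can produce every observed child phenotype.
  I^A I^A → possible child types {AB} ✓
  I^A I^B → possible child types {B, AB} ✓
  I^A i → possible child types {B, AB} ✓
  I^B I^B → possible child types {B} ✗
  I^B i → possible child types {B} ✗
  i i → possible child types {B} ✗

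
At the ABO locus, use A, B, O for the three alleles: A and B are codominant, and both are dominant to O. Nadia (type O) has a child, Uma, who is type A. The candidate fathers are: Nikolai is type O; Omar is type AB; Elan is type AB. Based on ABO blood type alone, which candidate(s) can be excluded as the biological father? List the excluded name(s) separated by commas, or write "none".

Nikolai

A candidate is excluded only if no genotype consistent with his phenotype could produce a type A child with a type O mother.
Nikolai (type O): no genotype consistent with that phenotype can produce a type-A child with a type-O mother.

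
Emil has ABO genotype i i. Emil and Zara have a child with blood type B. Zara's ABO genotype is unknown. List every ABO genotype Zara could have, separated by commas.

I^A I^B, I^B I^B, I^B i

For each candidate genotype of Zara, check whether crossing it with i i can produce every observed child phenotype.
  I^A I^A → possible child types {A} ✗
  I^A I^B → possible child types {A, B} ✓
  I^A i → possible child types {O, A} ✗
  I^B I^B → possible child types {B} ✓
  I^B i → possible child types {O, B} ✓
  i i → possible child types {O} ✗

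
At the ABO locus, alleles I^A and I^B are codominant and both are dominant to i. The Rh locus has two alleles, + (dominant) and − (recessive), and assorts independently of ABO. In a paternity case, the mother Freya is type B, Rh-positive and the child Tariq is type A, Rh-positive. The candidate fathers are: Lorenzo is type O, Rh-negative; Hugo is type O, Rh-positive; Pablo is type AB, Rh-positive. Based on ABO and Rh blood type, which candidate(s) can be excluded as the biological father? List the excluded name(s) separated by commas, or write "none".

Lorenzo, Hugo

A candidate is excluded only if no genotype consistent with his phenotype could produce a type A, Rh-positive child with a type B, Rh-positive mother.
Lorenzo (type O, Rh-): no genotype consistent with that phenotype can produce a type-A Rh+ child with a type-B mother.
Hugo (type O, Rh+): no genotype consistent with that phenotype can produce a type-A Rh+ child with a type-B mother.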